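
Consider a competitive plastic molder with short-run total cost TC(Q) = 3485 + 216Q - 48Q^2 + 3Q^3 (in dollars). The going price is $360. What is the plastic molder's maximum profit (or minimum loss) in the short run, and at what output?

AVC = 216 - 48Q + 3Q^2; min AVC = $24 at Q = 8. Since P = $360 ≥ min AVC, the firm produces.
With MC = 216 - 96Q + 9Q^2, P = MC on the upward-sloping part at Q* = 12.
TR = 360·12 = 4320. TC = 3485 + 864 = 4349. Profit = 4320 − 4349 = -$29.
By producing, the firm covers all variable cost plus $3456 of fixed cost; shutting down would lose the full $3485.

Profit = -$29 at Q = 12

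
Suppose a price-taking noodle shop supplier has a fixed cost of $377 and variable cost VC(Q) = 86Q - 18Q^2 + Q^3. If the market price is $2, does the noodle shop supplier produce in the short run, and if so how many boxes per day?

Shut down

From TC, MC = TC'(Q) = 86 - 36Q + 3Q^2 and AVC = VC/Q = 86 - 18Q + Q^2.
AVC is minimized where dAVC/dQ = -18 + 2Q = 0, at Q = 9; min AVC = 86 - 18·9 + 9^2 = $5.
P = $2 lies below min AVC = $5; no output level covers variable cost.
The firm minimizes its loss by shutting down and losing only its fixed cost of $377.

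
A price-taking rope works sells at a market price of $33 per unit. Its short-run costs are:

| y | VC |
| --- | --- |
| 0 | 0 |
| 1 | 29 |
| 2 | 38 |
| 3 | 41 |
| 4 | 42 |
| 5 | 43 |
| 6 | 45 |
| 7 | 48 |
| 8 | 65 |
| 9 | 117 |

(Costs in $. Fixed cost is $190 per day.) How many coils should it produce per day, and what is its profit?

y = 8; profit = $9

Compute π = P·y − TC at each output: y=0: -190; y=1: -186; y=2: -162; y=3: -132; y=4: -100; y=5: -68; y=6: -37; y=7: -7; y=8: 9; y=9: -10.
Profit is maximized at y = 8. AVC there is 65/8 = $8.12 ≤ P, so producing beats shutting down (which would give -$190).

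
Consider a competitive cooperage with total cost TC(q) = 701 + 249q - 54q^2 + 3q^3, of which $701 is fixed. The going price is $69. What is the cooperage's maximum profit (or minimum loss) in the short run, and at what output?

Profit = -$101 at q = 10

AVC = 249 - 54q + 3q^2; min AVC = $6 at q = 9. Since P = $69 ≥ min AVC, the firm produces.
With MC = 249 - 108q + 9q^2, P = MC on the upward-sloping part at q* = 10.
TR = 69·10 = 690. TC = 701 + 90 = 791. Profit = 690 − 791 = -$101.
That loss of $101 beats the $701 the firm would lose by shutting down; producing recovers $600 of fixed cost.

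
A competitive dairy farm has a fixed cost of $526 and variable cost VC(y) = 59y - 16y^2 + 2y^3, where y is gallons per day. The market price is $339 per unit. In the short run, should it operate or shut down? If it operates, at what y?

From TC, MC = TC'(y) = 59 - 32y + 6y^2 and AVC = VC/y = 59 - 16y + 2y^2.
AVC hits its minimum where MC = AVC, at y = 4, giving min AVC = 59 - 16·4 + 2·4^2 = $27.
P = $339 exceeds min AVC = $27, so the firm stays open.
Solving P = MC: -280 - 32y + 6y^2 = 0 ⇒ y = -14/3 or 10. On the upward-sloping branch, y* = 10.
Check: AVC at y = 10 is $99 ≤ P, so revenue covers variable cost.
Profit = P·y − TC = 339·10 − 1516 = $1874.

Produce at y = 10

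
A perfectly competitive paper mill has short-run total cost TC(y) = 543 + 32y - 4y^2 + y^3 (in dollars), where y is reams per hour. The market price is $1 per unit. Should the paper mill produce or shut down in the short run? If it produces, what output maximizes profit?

Shut down

From TC, MC = TC'(y) = 32 - 8y + 3y^2 and AVC = VC/y = 32 - 4y + y^2.
The AVC parabola has its vertex at y = 4/2 = 2, where AVC = 32 - 4·2 + 2^2 = $28.
P = $1 lies below min AVC = $28; no output level covers variable cost.
Shutting down limits the loss to fixed cost, $543.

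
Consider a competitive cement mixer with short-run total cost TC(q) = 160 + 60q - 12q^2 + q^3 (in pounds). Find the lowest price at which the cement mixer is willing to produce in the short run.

The shutdown price is the minimum of AVC. VC = 60q - 12q^2 + q^3, so AVC = 60 - 12q + q^2.
At the minimum of AVC, MC = AVC. MC = 60 - 24q + 3q^2; setting MC = AVC gives 2q^2 - 12q = 0, so q = 6. min AVC = 24.
So the shutdown price is £24.

£24 per unit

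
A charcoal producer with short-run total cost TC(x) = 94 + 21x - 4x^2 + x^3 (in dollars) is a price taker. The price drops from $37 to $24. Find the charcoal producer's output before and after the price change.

Output falls from 4 to 3

AVC = 21 - 4x + x^2, minimized at x = 2 where min AVC = $17. MC = 21 - 8x + 3x^2.
With P = $37 above the shutdown price, P = MC gives x = 4.
At P = $24 ≥ min AVC, set P = MC: x = 3. The firm stays open but cuts output.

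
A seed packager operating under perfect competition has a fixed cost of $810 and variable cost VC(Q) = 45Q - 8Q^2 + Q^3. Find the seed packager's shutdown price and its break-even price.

AVC = 45 - 8Q + Q^2; minimized at Q = 4, giving min AVC = $29. That is the shutdown price.
ATC = 810/Q + 45 - 8Q + Q^2. Setting dATC/dQ = −810/Q^2 − 8 + 2Q = 0 gives Q = 9 (since 2·9^3 − 8·9^2 = 810).
min ATC = 810/9 + 45 − 8·9 + 9^2 = $144. That is the break-even price.
For $29 ≤ P < $144 the firm produces at a loss; below $29 it shuts down.

Shutdown price = $29; break-even price = $144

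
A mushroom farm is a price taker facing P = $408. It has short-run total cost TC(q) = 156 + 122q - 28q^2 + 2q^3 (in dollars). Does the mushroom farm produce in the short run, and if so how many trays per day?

Strip out fixed cost: VC = 122q - 28q^2 + 2q^3. Then AVC = 122 - 28q + 2q^2 and MC = 122 - 56q + 6q^2.
AVC is minimized where dAVC/dq = -28 + 4q = 0, at q = 7; min AVC = 122 - 28·7 + 2·7^2 = $24.
P = $408 exceeds min AVC = $24, so the firm stays open.
Solving P = MC: -286 - 56q + 6q^2 = 0 ⇒ q = -11/3 or 13. On the upward-sloping branch, q* = 13.
Check: AVC at q = 13 is $96 ≤ P, so revenue covers variable cost.
Profit = P·q − TC = 408·13 − 1404 = $3900.

Produce at q = 13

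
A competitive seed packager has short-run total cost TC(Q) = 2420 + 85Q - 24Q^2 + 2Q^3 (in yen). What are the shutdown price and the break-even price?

Shutdown price = min AVC. AVC = 85 - 24Q + 2Q^2, with vertex at Q = 6 and minimum ¥13.
ATC = 2420/Q + 85 - 24Q + 2Q^2. Setting dATC/dQ = −2420/Q^2 − 24 + 4Q = 0 gives Q = 11 (since 4·11^3 − 24·11^2 = 2420).
min ATC = 2420/11 + 85 − 24·11 + 2·11^2 = ¥283. That is the break-even price.
Between these two prices the firm operates at a loss; above ¥283 it earns a profit.

Shutdown price = ¥13; break-even price = ¥283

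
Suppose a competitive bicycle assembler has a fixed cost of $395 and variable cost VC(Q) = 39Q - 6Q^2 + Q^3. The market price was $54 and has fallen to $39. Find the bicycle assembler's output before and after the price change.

AVC = 39 - 6Q + Q^2, minimized at Q = 3 where min AVC = $30. MC = 39 - 12Q + 3Q^2.
At P = $54 ≥ min AVC, set P = MC on the rising branch: Q = 5.
At P = $39 ≥ min AVC, set P = MC: Q = 4. The firm stays open but cuts output.

Output falls from 5 to 4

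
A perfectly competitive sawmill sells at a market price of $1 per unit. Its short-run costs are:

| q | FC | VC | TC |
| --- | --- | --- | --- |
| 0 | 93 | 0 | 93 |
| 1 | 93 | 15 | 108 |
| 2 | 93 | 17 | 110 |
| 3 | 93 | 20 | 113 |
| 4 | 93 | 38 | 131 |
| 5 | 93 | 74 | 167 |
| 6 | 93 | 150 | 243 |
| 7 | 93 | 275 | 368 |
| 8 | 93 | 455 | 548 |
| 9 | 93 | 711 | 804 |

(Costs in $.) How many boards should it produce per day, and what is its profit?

q = 0 (shut down); profit = -$93

Tabulate TR − TC: q=0: -93; q=1: -107; q=2: -108; q=3: -110; q=4: -127; q=5: -162; q=6: -237; q=7: -361; q=8: -540; q=9: -795.
Profit is highest at q = 0. Equivalently, the lowest AVC in the table is 20/3 ≈ $6.67 at q = 3, and P = $1 falls below it — price never covers variable cost, so the firm shuts down and loses only its fixed cost.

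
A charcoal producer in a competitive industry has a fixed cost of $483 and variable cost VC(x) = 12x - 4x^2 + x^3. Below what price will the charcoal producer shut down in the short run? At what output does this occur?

Short-run supply begins at min AVC. From VC = 12x - 4x^2 + x^3, AVC = 12 - 4x + x^2.
dAVC/dx = -4 + 2x = 0 gives x = 2. min AVC = 12 - 4·2 + 2^2 = 8.
The firm shuts down for any P below $8.

$8 per unit, at x = 2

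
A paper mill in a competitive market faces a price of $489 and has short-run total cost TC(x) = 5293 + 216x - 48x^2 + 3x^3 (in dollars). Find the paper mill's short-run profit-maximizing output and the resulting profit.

AVC = 216 - 48x + 3x^2; min AVC = $24 at x = 8. Since P = $489 ≥ min AVC, the firm produces.
With MC = 216 - 96x + 9x^2, P = MC on the upward-sloping part at x* = 13.
TR = 489·13 = 6357. TC = 5293 + 1287 = 6580. Profit = 6357 − 6580 = -$223.
Shutting down would mean losing the fixed cost of $5293, so operating at a loss of $223 is better by $5070.

Profit = -$223 at x = 13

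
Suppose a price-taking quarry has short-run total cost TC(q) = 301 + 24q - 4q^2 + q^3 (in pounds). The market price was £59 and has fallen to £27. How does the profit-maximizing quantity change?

MC = 24 - 8q + 3q^2; the shutdown threshold is min AVC = £20 (at q = 2).
With P = £59 above the shutdown price, P = MC gives q = 5.
At P = £27 ≥ min AVC, set P = MC: q = 3. The firm stays open but cuts output.

Output falls from 5 to 3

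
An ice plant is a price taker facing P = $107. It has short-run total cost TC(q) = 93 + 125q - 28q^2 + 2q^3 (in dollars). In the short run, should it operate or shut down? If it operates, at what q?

Produce at q = 9

Strip out fixed cost: VC = 125q - 28q^2 + 2q^3. Then AVC = 125 - 28q + 2q^2 and MC = 125 - 56q + 6q^2.
AVC is minimized where dAVC/dq = -28 + 4q = 0, at q = 7; min AVC = 125 - 28·7 + 2·7^2 = $27.
Because $107 ≥ $27, revenue can cover variable cost; the firm operates.
P = MC gives 18 - 56q + 6q^2 = 0, with roots 1/3 and 9. Take the larger (rising MC): q* = 9.
Check: AVC at q = 9 is $35 ≤ P, so revenue covers variable cost.
Profit = P·q − TC = 107·9 − 408 = $555.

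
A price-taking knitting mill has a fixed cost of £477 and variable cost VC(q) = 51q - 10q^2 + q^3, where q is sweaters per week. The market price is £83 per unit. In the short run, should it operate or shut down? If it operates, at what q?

Variable cost is VC = 51q - 10q^2 + q^3, so AVC = VC/q = 51 - 10q + q^2 and MC = dTC/dq = 51 - 20q + 3q^2.
AVC hits its minimum where MC = AVC, at q = 5, giving min AVC = 51 - 10·5 + 5^2 = £26.
Because £83 ≥ £26, revenue can cover variable cost; the firm operates.
Set P = MC: 83 = 51 - 20q + 3q^2 → -32 - 20q + 3q^2 = 0. The roots are q = -4/3 and q = 8; the profit-maximizing output is on the rising part of MC, so q* = 8.
Check: AVC at q = 8 is £35 ≤ P, so revenue covers variable cost.
Profit = P·q − TC = 83·8 − 757 = -£93, a loss, but smaller than the £477 fixed cost the firm would lose by shutting down.

Produce at q = 8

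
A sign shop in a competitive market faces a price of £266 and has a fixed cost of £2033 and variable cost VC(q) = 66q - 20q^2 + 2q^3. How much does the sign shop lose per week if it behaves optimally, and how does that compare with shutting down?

AVC = 66 - 20q + 2q^2 has its minimum £16 at q = 5; price £266 clears that bar, so the firm operates.
With MC = 66 - 40q + 6q^2, P = MC on the upward-sloping part at q* = 10.
TR = 266·10 = 2660. TC = 2033 + 660 = 2693. Profit = 2660 − 2693 = -£33.
By producing, the firm covers all variable cost plus £2000 of fixed cost; shutting down would lose the full £2033.

Profit = -£33 at q = 10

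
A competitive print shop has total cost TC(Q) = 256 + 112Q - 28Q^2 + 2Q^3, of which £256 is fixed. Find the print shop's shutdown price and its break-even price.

Shutdown price = £14; break-even price = £48

AVC = 112 - 28Q + 2Q^2; minimized at Q = 7, giving min AVC = £14. That is the shutdown price.
ATC = 256/Q + 112 - 28Q + 2Q^2. Setting dATC/dQ = −256/Q^2 − 28 + 4Q = 0 gives Q = 8 (since 4·8^3 − 28·8^2 = 256).
min ATC = 256/8 + 112 − 28·8 + 2·8^2 = £48. That is the break-even price.
For £14 ≤ P < £48 the firm produces at a loss; below £14 it shuts down.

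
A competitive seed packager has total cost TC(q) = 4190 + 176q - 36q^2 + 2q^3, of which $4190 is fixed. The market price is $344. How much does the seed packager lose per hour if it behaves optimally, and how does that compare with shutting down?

AVC = 176 - 36q + 2q^2; min AVC = $14 at q = 9. Since P = $344 ≥ min AVC, the firm produces.
With MC = 176 - 72q + 6q^2, P = MC on the upward-sloping part at q* = 14.
TR = 344·14 = 4816. TC = 4190 + 896 = 5086. Profit = 4816 − 5086 = -$270.
Shutting down would mean losing the fixed cost of $4190, so operating at a loss of $270 is better by $3920.

Profit = -$270 at q = 14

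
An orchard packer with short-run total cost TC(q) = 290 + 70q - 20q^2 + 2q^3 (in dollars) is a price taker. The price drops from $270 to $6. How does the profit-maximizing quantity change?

MC = 70 - 40q + 6q^2; the shutdown threshold is min AVC = $20 (at q = 5).
With P = $270 above the shutdown price, P = MC gives q = 10.
At P = $6 < min AVC = $20, price no longer covers variable cost at any output, so the firm shuts down: q = 0.

Output falls from 10 to 0 (the firm shuts down)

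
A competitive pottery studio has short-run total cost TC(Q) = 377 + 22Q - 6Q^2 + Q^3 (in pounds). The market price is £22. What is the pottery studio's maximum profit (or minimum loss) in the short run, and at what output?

Profit = -£345 at Q = 4

AVC = 22 - 6Q + Q^2; min AVC = £13 at Q = 3. Since P = £22 ≥ min AVC, the firm produces.
MC = 22 - 12Q + 3Q^2. Setting P = MC and taking the root on the rising branch gives Q* = 4.
TR = 22·4 = 88. TC = 377 + 56 = 433. Profit = 88 − 433 = -£345.
That loss of £345 beats the £377 the firm would lose by shutting down; producing recovers £32 of fixed cost.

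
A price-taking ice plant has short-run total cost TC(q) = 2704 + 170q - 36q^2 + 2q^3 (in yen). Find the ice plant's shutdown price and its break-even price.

Shutdown price = ¥8; break-even price = ¥248

AVC = 170 - 36q + 2q^2; minimized at q = 9, giving min AVC = ¥8. That is the shutdown price.
ATC = 2704/q + 170 - 36q + 2q^2. Setting dATC/dq = −2704/q^2 − 36 + 4q = 0 gives q = 13 (since 4·13^3 − 36·13^2 = 2704).
min ATC = 2704/13 + 170 − 36·13 + 2·13^2 = ¥248. That is the break-even price.
For ¥8 ≤ P < ¥248 the firm produces at a loss; below ¥8 it shuts down.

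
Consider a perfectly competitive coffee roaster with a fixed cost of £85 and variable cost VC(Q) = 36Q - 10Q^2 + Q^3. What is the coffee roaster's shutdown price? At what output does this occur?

The shutdown price is the minimum of AVC. VC = 36Q - 10Q^2 + Q^3, so AVC = 36 - 10Q + Q^2.
dAVC/dQ = -10 + 2Q = 0 gives Q = 5. min AVC = 36 - 10·5 + 5^2 = 11.
The firm shuts down for any P below £11.

£11 per unit, at Q = 5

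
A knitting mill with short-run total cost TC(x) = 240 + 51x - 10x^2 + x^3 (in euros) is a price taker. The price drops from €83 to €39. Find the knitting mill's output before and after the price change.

MC = 51 - 20x + 3x^2; the shutdown threshold is min AVC = €26 (at x = 5).
At P = €83 ≥ min AVC, set P = MC on the rising branch: x = 8.
At P = €39 ≥ min AVC, set P = MC: x = 6. The firm stays open but cuts output.

Output falls from 8 to 6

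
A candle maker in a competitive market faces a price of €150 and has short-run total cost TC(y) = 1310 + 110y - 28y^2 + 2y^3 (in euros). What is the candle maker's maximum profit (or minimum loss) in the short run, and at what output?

AVC = 110 - 28y + 2y^2 has its minimum €12 at y = 7; price €150 clears that bar, so the firm operates.
MC = 110 - 56y + 6y^2. Setting P = MC and taking the root on the rising branch gives y* = 10.
TR = 150·10 = 1500. TC = 1310 + 300 = 1610. Profit = 1500 − 1610 = -€110.
Shutting down would mean losing the fixed cost of €1310, so operating at a loss of €110 is better by €1200.

Profit = -€110 at y = 10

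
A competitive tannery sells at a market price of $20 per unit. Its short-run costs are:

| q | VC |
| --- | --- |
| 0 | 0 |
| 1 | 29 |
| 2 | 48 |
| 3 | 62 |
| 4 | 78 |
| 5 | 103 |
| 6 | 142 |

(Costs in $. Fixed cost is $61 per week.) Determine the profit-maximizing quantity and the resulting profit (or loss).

q = 4; profit = -$59

Compute π = P·q − TC at each output: q=0: -61; q=1: -70; q=2: -69; q=3: -63; q=4: -59; q=5: -64; q=6: -83.
Profit is maximized at q = 4. AVC there is 78/4 = $19.50 ≤ P, so producing beats shutting down (which would give -$61).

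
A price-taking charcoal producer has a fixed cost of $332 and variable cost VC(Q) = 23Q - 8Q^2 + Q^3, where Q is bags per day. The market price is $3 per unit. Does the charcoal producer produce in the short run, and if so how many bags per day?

Shut down

From TC, MC = TC'(Q) = 23 - 16Q + 3Q^2 and AVC = VC/Q = 23 - 8Q + Q^2.
AVC hits its minimum where MC = AVC, at Q = 4, giving min AVC = 23 - 8·4 + 4^2 = $7.
P = $3 lies below min AVC = $7; no output level covers variable cost.
Shutting down limits the loss to fixed cost, $332.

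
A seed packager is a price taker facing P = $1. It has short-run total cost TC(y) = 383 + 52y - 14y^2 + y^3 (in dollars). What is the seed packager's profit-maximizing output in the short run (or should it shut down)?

Shut down

From TC, MC = TC'(y) = 52 - 28y + 3y^2 and AVC = VC/y = 52 - 14y + y^2.
AVC is minimized where dAVC/dy = -14 + 2y = 0, at y = 7; min AVC = 52 - 14·7 + 7^2 = $3.
With P < min AVC ($1 < $3), every unit sold adds to the loss.
The firm minimizes its loss by shutting down and losing only its fixed cost of $383.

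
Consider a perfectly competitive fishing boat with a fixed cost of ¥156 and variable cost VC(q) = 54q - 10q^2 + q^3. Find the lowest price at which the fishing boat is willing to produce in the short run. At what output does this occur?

The shutdown price is the minimum of AVC. VC = 54q - 10q^2 + q^3, so AVC = 54 - 10q + q^2.
dAVC/dq = -10 + 2q = 0 gives q = 5. min AVC = 54 - 10·5 + 5^2 = 29.
So the shutdown price is ¥29.

¥29 per unit, at q = 5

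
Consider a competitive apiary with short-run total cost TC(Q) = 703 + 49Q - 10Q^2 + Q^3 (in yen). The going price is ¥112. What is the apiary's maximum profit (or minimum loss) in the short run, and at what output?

Profit = -¥55 at Q = 9

AVC = 49 - 10Q + Q^2 has its minimum ¥24 at Q = 5; price ¥112 clears that bar, so the firm operates.
MC = 49 - 20Q + 3Q^2. Setting P = MC and taking the root on the rising branch gives Q* = 9.
TR = 112·9 = 1008. TC = 703 + 360 = 1063. Profit = 1008 − 1063 = -¥55.
That loss of ¥55 beats the ¥703 the firm would lose by shutting down; producing recovers ¥648 of fixed cost.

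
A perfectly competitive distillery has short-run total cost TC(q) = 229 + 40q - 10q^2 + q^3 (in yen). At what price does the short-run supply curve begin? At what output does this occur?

¥15 per unit, at q = 5

The shutdown price is the minimum of AVC. VC = 40q - 10q^2 + q^3, so AVC = 40 - 10q + q^2.
dAVC/dq = -10 + 2q = 0 gives q = 5. min AVC = 40 - 10·5 + 5^2 = 15.
So the shutdown price is ¥15.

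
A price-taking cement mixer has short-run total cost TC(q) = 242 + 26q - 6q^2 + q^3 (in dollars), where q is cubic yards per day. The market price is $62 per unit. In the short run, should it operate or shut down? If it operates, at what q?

Produce at q = 6

Strip out fixed cost: VC = 26q - 6q^2 + q^3. Then AVC = 26 - 6q + q^2 and MC = 26 - 12q + 3q^2.
AVC hits its minimum where MC = AVC, at q = 3, giving min AVC = 26 - 6·3 + 3^2 = $17.
P = $62 exceeds min AVC = $17, so the firm stays open.
Set P = MC: 62 = 26 - 12q + 3q^2 → -36 - 12q + 3q^2 = 0. The roots are q = -2 and q = 6; the profit-maximizing output is on the rising part of MC, so q* = 6.
Check: AVC at q = 6 is $26 ≤ P, so revenue covers variable cost.
Profit = P·q − TC = 62·6 − 398 = -$26, a loss, but smaller than the $242 fixed cost the firm would lose by shutting down.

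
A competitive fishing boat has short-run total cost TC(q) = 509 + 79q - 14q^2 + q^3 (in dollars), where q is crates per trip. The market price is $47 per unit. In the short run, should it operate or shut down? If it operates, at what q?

From TC, MC = TC'(q) = 79 - 28q + 3q^2 and AVC = VC/q = 79 - 14q + q^2.
AVC is minimized where dAVC/dq = -14 + 2q = 0, at q = 7; min AVC = 79 - 14·7 + 7^2 = $30.
Since P = $47 ≥ min AVC = $30, price covers variable cost and the firm should produce.
Set P = MC: 47 = 79 - 28q + 3q^2 → 32 - 28q + 3q^2 = 0. The roots are q = 4/3 and q = 8; the profit-maximizing output is on the rising part of MC, so q* = 8.
Check: AVC at q = 8 is $31 ≤ P, so revenue covers variable cost.
Profit = P·q − TC = 47·8 − 757 = -$381, a loss, but smaller than the $509 fixed cost the firm would lose by shutting down.

Produce at q = 8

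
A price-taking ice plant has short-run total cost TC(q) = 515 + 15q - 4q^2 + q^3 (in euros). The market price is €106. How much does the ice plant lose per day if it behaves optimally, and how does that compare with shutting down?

AVC = 15 - 4q + q^2; min AVC = €11 at q = 2. Since P = €106 ≥ min AVC, the firm produces.
With MC = 15 - 8q + 3q^2, P = MC on the upward-sloping part at q* = 7.
TR = 106·7 = 742. TC = 515 + 252 = 767. Profit = 742 − 767 = -€25.
Shutting down would mean losing the fixed cost of €515, so operating at a loss of €25 is better by €490.

Profit = -€25 at q = 7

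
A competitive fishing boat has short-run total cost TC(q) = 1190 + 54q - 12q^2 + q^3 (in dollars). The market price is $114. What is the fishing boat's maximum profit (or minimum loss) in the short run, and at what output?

Profit = -$390 at q = 10

AVC = 54 - 12q + q^2 has its minimum $18 at q = 6; price $114 clears that bar, so the firm operates.
With MC = 54 - 24q + 3q^2, P = MC on the upward-sloping part at q* = 10.
TR = 114·10 = 1140. TC = 1190 + 340 = 1530. Profit = 1140 − 1530 = -$390.
Shutting down would mean losing the fixed cost of $1190, so operating at a loss of $390 is better by $800.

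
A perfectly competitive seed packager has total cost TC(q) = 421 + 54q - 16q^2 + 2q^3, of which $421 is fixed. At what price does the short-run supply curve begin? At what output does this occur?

Short-run supply begins at min AVC. From VC = 54q - 16q^2 + 2q^3, AVC = 54 - 16q + 2q^2.
At the minimum of AVC, MC = AVC. MC = 54 - 32q + 6q^2; setting MC = AVC gives 4q^2 - 16q = 0, so q = 4. min AVC = 22.
So the shutdown price is $22.

$22 per unit, at q = 4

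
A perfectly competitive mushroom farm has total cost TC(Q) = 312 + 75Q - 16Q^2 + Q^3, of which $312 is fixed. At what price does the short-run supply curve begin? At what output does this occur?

$11 per unit, at Q = 8

Short-run supply begins at min AVC. From VC = 75Q - 16Q^2 + Q^3, AVC = 75 - 16Q + Q^2.
dAVC/dQ = -16 + 2Q = 0 gives Q = 8. min AVC = 75 - 16·8 + 8^2 = 11.
So the shutdown price is $11.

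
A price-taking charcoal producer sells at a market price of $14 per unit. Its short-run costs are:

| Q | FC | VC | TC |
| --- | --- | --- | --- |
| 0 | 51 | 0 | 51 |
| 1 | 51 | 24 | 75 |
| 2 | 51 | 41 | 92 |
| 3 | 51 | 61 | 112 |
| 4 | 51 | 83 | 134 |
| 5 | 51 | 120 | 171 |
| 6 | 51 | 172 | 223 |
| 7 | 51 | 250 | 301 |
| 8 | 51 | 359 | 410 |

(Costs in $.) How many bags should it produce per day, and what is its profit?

Compute π = P·Q − TC at each output: Q=0: -51; Q=1: -61; Q=2: -64; Q=3: -70; Q=4: -78; Q=5: -101; Q=6: -139; Q=7: -203; Q=8: -298.
Profit is highest at Q = 0. Equivalently, the lowest AVC in the table is 61/3 ≈ $20.33 at Q = 3, and P = $14 falls below it — price never covers variable cost, so the firm shuts down and loses only its fixed cost.

Q = 0 (shut down); profit = -$51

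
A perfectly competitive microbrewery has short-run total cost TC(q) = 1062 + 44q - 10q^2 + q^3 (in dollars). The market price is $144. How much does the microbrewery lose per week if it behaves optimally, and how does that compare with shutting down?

AVC = 44 - 10q + q^2 has its minimum $19 at q = 5; price $144 clears that bar, so the firm operates.
With MC = 44 - 20q + 3q^2, P = MC on the upward-sloping part at q* = 10.
TR = 144·10 = 1440. TC = 1062 + 440 = 1502. Profit = 1440 − 1502 = -$62.
Shutting down would mean losing the fixed cost of $1062, so operating at a loss of $62 is better by $1000.

Profit = -$62 at q = 10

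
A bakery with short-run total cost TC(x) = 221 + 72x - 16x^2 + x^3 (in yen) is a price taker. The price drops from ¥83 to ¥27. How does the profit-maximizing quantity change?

AVC = 72 - 16x + x^2, minimized at x = 8 where min AVC = ¥8. MC = 72 - 32x + 3x^2.
At P = ¥83 ≥ min AVC, set P = MC on the rising branch: x = 11.
At P = ¥27 ≥ min AVC, set P = MC: x = 9. The firm stays open but cuts output.

Output falls from 11 to 9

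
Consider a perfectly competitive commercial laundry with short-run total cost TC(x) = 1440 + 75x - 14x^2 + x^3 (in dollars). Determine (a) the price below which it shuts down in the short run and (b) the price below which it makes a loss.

Shutdown price = $26; break-even price = $171

AVC = 75 - 14x + x^2; minimized at x = 7, giving min AVC = $26. That is the shutdown price.
ATC = 1440/x + 75 - 14x + x^2. Setting dATC/dx = −1440/x^2 − 14 + 2x = 0 gives x = 12 (since 2·12^3 − 14·12^2 = 1440).
min ATC = 1440/12 + 75 − 14·12 + 12^2 = $171. That is the break-even price.
For $26 ≤ P < $171 the firm produces at a loss; below $26 it shuts down.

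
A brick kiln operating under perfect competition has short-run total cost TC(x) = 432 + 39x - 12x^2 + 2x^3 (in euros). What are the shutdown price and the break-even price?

Shutdown price = €21; break-even price = €111

AVC = 39 - 12x + 2x^2; minimized at x = 3, giving min AVC = €21. That is the shutdown price.
ATC = 432/x + 39 - 12x + 2x^2. Setting dATC/dx = −432/x^2 − 12 + 4x = 0 gives x = 6 (since 4·6^3 − 12·6^2 = 432).
min ATC = 432/6 + 39 − 12·6 + 2·6^2 = €111. That is the break-even price.
For €21 ≤ P < €111 the firm produces at a loss; below €21 it shuts down.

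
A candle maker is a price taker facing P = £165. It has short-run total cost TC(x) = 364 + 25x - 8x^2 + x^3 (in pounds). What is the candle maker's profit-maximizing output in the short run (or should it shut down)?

Produce at x = 10

From TC, MC = TC'(x) = 25 - 16x + 3x^2 and AVC = VC/x = 25 - 8x + x^2.
AVC hits its minimum where MC = AVC, at x = 4, giving min AVC = 25 - 8·4 + 4^2 = £9.
Because £165 ≥ £9, revenue can cover variable cost; the firm operates.
Solving P = MC: -140 - 16x + 3x^2 = 0 ⇒ x = -14/3 or 10. On the upward-sloping branch, x* = 10.
Check: AVC at x = 10 is £45 ≤ P, so revenue covers variable cost.
Profit = P·x − TC = 165·10 − 814 = £836.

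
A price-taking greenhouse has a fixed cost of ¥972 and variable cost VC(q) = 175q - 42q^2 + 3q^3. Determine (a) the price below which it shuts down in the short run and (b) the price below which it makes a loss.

Shutdown price = ¥28; break-even price = ¥148

Shutdown price = min AVC. AVC = 175 - 42q + 3q^2, with vertex at q = 7 and minimum ¥28.
ATC = 972/q + 175 - 42q + 3q^2. Setting dATC/dq = −972/q^2 − 42 + 6q = 0 gives q = 9 (since 6·9^3 − 42·9^2 = 972).
min ATC = 972/9 + 175 − 42·9 + 3·9^2 = ¥148. That is the break-even price.
For ¥28 ≤ P < ¥148 the firm produces at a loss; below ¥28 it shuts down.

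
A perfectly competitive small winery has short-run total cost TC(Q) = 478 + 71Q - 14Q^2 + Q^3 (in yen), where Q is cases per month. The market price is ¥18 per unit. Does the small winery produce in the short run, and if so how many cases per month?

Shut down

From TC, MC = TC'(Q) = 71 - 28Q + 3Q^2 and AVC = VC/Q = 71 - 14Q + Q^2.
AVC is minimized where dAVC/dQ = -14 + 2Q = 0, at Q = 7; min AVC = 71 - 14·7 + 7^2 = ¥22.
With P < min AVC (¥18 < ¥22), every unit sold adds to the loss.
The firm minimizes its loss by shutting down and losing only its fixed cost of ¥478.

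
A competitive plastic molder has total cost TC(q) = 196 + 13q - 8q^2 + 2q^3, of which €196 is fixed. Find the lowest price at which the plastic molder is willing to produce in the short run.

€5 per unit

The firm shuts down when price falls below the minimum of average variable cost. AVC = VC/q = 13 - 8q + 2q^2.
At the minimum of AVC, MC = AVC. MC = 13 - 16q + 6q^2; setting MC = AVC gives 4q^2 - 8q = 0, so q = 2. min AVC = 5.
The firm shuts down for any P below €5.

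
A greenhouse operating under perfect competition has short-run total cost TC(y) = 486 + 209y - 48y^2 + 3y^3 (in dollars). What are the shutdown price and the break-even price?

AVC = 209 - 48y + 3y^2; minimized at y = 8, giving min AVC = $17. That is the shutdown price.
ATC = 486/y + 209 - 48y + 3y^2. Setting dATC/dy = −486/y^2 − 48 + 6y = 0 gives y = 9 (since 6·9^3 − 48·9^2 = 486).
min ATC = 486/9 + 209 − 48·9 + 3·9^2 = $74. That is the break-even price.
For $17 ≤ P < $74 the firm produces at a loss; below $17 it shuts down.

Shutdown price = $17; break-even price = $74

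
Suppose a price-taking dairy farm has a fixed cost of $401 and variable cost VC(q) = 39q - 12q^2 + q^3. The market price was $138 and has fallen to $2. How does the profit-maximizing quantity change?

Output falls from 11 to 0 (the firm shuts down)

MC = 39 - 24q + 3q^2; the shutdown threshold is min AVC = $3 (at q = 6).
At P = $138 ≥ min AVC, set P = MC on the rising branch: q = 11.
At P = $2 < min AVC = $3, price no longer covers variable cost at any output, so the firm shuts down: q = 0.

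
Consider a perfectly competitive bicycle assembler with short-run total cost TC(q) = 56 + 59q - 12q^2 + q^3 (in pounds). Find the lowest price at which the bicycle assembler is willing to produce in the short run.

The shutdown price is the minimum of AVC. VC = 59q - 12q^2 + q^3, so AVC = 59 - 12q + q^2.
dAVC/dq = -12 + 2q = 0 gives q = 6. min AVC = 59 - 12·6 + 6^2 = 23.
So the shutdown price is £23.

£23 per unit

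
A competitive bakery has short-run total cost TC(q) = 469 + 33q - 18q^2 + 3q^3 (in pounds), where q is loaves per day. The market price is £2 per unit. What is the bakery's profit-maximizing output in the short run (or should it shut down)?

Shut down

Strip out fixed cost: VC = 33q - 18q^2 + 3q^3. Then AVC = 33 - 18q + 3q^2 and MC = 33 - 36q + 9q^2.
The AVC parabola has its vertex at q = 18/6 = 3, where AVC = 33 - 18·3 + 3·3^2 = £6.
Since P = £2 < min AVC = £6, price fails to cover variable cost at any output.
Best response: produce nothing and absorb the £469 fixed cost.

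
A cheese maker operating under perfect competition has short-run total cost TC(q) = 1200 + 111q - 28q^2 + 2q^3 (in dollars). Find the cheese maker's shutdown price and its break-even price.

Shutdown price = $13; break-even price = $151

Shutdown price = min AVC. AVC = 111 - 28q + 2q^2, with vertex at q = 7 and minimum $13.
ATC = 1200/q + 111 - 28q + 2q^2. Setting dATC/dq = −1200/q^2 − 28 + 4q = 0 gives q = 10 (since 4·10^3 − 28·10^2 = 1200).
min ATC = 1200/10 + 111 − 28·10 + 2·10^2 = $151. That is the break-even price.
Between these two prices the firm operates at a loss; above $151 it earns a profit.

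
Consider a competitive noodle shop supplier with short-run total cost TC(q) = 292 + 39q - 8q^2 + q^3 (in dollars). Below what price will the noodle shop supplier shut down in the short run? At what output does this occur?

The firm shuts down when price falls below the minimum of average variable cost. AVC = VC/q = 39 - 8q + q^2.
dAVC/dq = -8 + 2q = 0 gives q = 4. min AVC = 39 - 8·4 + 4^2 = 23.
For P < $23 the firm produces nothing.

$23 per unit, at q = 4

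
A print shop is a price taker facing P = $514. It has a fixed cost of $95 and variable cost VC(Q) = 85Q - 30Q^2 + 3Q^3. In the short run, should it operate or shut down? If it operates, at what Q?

Produce at Q = 11

Strip out fixed cost: VC = 85Q - 30Q^2 + 3Q^3. Then AVC = 85 - 30Q + 3Q^2 and MC = 85 - 60Q + 9Q^2.
The AVC parabola has its vertex at Q = 30/6 = 5, where AVC = 85 - 30·5 + 3·5^2 = $10.
Since P = $514 ≥ min AVC = $10, price covers variable cost and the firm should produce.
Solving P = MC: -429 - 60Q + 9Q^2 = 0 ⇒ Q = -13/3 or 11. On the upward-sloping branch, Q* = 11.
Check: AVC at Q = 11 is $118 ≤ P, so revenue covers variable cost.
Profit = P·Q − TC = 514·11 − 1393 = $4261.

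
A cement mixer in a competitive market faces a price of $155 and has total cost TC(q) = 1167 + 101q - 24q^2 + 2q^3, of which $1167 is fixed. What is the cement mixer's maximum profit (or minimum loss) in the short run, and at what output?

Profit = -$195 at q = 9

AVC = 101 - 24q + 2q^2 has its minimum $29 at q = 6; price $155 clears that bar, so the firm operates.
With MC = 101 - 48q + 6q^2, P = MC on the upward-sloping part at q* = 9.
TR = 155·9 = 1395. TC = 1167 + 423 = 1590. Profit = 1395 − 1590 = -$195.
By producing, the firm covers all variable cost plus $972 of fixed cost; shutting down would lose the full $1167.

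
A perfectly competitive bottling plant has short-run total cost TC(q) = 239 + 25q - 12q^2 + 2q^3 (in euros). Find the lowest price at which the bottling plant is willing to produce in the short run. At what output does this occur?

Short-run supply begins at min AVC. From VC = 25q - 12q^2 + 2q^3, AVC = 25 - 12q + 2q^2.
dAVC/dq = -12 + 4q = 0 gives q = 3. min AVC = 25 - 12·3 + 2·3^2 = 7.
So the shutdown price is €7.

€7 per unit, at q = 3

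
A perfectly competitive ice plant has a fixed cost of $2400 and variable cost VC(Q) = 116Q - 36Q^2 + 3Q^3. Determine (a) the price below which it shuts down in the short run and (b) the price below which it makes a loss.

AVC = 116 - 36Q + 3Q^2; minimized at Q = 6, giving min AVC = $8. That is the shutdown price.
ATC = 2400/Q + 116 - 36Q + 3Q^2. Setting dATC/dQ = −2400/Q^2 − 36 + 6Q = 0 gives Q = 10 (since 6·10^3 − 36·10^2 = 2400).
min ATC = 2400/10 + 116 − 36·10 + 3·10^2 = $296. That is the break-even price.
For $8 ≤ P < $296 the firm produces at a loss; below $8 it shuts down.

Shutdown price = $8; break-even price = $296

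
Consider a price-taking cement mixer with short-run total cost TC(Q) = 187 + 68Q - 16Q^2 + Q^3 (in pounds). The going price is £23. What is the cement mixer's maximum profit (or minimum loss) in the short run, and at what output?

AVC = 68 - 16Q + Q^2 has its minimum £4 at Q = 8; price £23 clears that bar, so the firm operates.
MC = 68 - 32Q + 3Q^2. Setting P = MC and taking the root on the rising branch gives Q* = 9.
TR = 23·9 = 207. TC = 187 + 45 = 232. Profit = 207 − 232 = -£25.
By producing, the firm covers all variable cost plus £162 of fixed cost; shutting down would lose the full £187.

Profit = -£25 at Q = 9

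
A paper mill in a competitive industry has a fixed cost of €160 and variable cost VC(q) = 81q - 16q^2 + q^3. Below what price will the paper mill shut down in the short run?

The firm shuts down when price falls below the minimum of average variable cost. AVC = VC/q = 81 - 16q + q^2.
At the minimum of AVC, MC = AVC. MC = 81 - 32q + 3q^2; setting MC = AVC gives 2q^2 - 16q = 0, so q = 8. min AVC = 17.
For P < €17 the firm produces nothing.

€17 per unit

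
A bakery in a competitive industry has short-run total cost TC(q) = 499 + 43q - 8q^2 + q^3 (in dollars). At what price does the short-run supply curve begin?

The firm shuts down when price falls below the minimum of average variable cost. AVC = VC/q = 43 - 8q + q^2.
dAVC/dq = -8 + 2q = 0 gives q = 4. min AVC = 43 - 8·4 + 4^2 = 27.
The firm shuts down for any P below $27.

$27 per unit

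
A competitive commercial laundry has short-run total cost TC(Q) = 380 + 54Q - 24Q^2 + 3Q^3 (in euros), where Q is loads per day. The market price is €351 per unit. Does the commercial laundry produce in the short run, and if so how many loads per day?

Strip out fixed cost: VC = 54Q - 24Q^2 + 3Q^3. Then AVC = 54 - 24Q + 3Q^2 and MC = 54 - 48Q + 9Q^2.
The AVC parabola has its vertex at Q = 24/6 = 4, where AVC = 54 - 24·4 + 3·4^2 = €6.
P = €351 exceeds min AVC = €6, so the firm stays open.
Solving P = MC: -297 - 48Q + 9Q^2 = 0 ⇒ Q = -11/3 or 9. On the upward-sloping branch, Q* = 9.
Check: AVC at Q = 9 is €81 ≤ P, so revenue covers variable cost.
Profit = P·Q − TC = 351·9 − 1109 = €2050.

Produce at Q = 9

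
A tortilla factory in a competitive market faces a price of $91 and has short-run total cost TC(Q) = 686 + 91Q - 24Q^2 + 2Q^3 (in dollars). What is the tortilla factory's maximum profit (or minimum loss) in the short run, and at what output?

AVC = 91 - 24Q + 2Q^2 has its minimum $19 at Q = 6; price $91 clears that bar, so the firm operates.
With MC = 91 - 48Q + 6Q^2, P = MC on the upward-sloping part at Q* = 8.
TR = 91·8 = 728. TC = 686 + 216 = 902. Profit = 728 − 902 = -$174.
By producing, the firm covers all variable cost plus $512 of fixed cost; shutting down would lose the full $686.

Profit = -$174 at Q = 8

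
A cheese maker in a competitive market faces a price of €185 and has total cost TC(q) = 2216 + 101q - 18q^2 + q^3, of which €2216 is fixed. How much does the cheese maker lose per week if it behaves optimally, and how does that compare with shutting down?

AVC = 101 - 18q + q^2; min AVC = €20 at q = 9. Since P = €185 ≥ min AVC, the firm produces.
With MC = 101 - 36q + 3q^2, P = MC on the upward-sloping part at q* = 14.
TR = 185·14 = 2590. TC = 2216 + 630 = 2846. Profit = 2590 − 2846 = -€256.
That loss of €256 beats the €2216 the firm would lose by shutting down; producing recovers €1960 of fixed cost.

Profit = -€256 at q = 14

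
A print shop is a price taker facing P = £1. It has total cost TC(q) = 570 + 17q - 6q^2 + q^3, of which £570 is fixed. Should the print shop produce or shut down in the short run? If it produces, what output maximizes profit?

Shut down

Variable cost is VC = 17q - 6q^2 + q^3, so AVC = VC/q = 17 - 6q + q^2 and MC = dTC/dq = 17 - 12q + 3q^2.
AVC hits its minimum where MC = AVC, at q = 3, giving min AVC = 17 - 6·3 + 3^2 = £8.
P = £1 lies below min AVC = £8; no output level covers variable cost.
Best response: produce nothing and absorb the £570 fixed cost.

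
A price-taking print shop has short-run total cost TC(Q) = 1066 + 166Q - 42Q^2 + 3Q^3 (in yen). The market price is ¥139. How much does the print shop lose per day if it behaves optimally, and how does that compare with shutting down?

AVC = 166 - 42Q + 3Q^2; min AVC = ¥19 at Q = 7. Since P = ¥139 ≥ min AVC, the firm produces.
With MC = 166 - 84Q + 9Q^2, P = MC on the upward-sloping part at Q* = 9.
TR = 139·9 = 1251. TC = 1066 + 279 = 1345. Profit = 1251 − 1345 = -¥94.
Shutting down would mean losing the fixed cost of ¥1066, so operating at a loss of ¥94 is better by ¥972.

Profit = -¥94 at Q = 9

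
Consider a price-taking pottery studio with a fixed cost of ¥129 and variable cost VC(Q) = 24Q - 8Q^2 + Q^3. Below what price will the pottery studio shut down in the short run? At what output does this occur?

The shutdown price is the minimum of AVC. VC = 24Q - 8Q^2 + Q^3, so AVC = 24 - 8Q + Q^2.
dAVC/dQ = -8 + 2Q = 0 gives Q = 4. min AVC = 24 - 8·4 + 4^2 = 8.
So the shutdown price is ¥8.

¥8 per unit, at Q = 4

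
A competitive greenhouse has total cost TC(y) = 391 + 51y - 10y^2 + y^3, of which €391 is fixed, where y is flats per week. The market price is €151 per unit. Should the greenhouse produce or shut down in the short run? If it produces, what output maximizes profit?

Strip out fixed cost: VC = 51y - 10y^2 + y^3. Then AVC = 51 - 10y + y^2 and MC = 51 - 20y + 3y^2.
AVC hits its minimum where MC = AVC, at y = 5, giving min AVC = 51 - 10·5 + 5^2 = €26.
P = €151 exceeds min AVC = €26, so the firm stays open.
P = MC gives -100 - 20y + 3y^2 = 0, with roots -10/3 and 10. Take the larger (rising MC): y* = 10.
Check: AVC at y = 10 is €51 ≤ P, so revenue covers variable cost.
Profit = P·y − TC = 151·10 − 901 = €609.

Produce at y = 10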